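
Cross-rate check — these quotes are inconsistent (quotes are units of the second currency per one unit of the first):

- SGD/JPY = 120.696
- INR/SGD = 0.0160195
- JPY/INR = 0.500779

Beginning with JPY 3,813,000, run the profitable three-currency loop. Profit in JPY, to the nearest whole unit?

Profitable loop is JPY → SGD → INR → JPY:
JPY 3,813,000 ÷ 120.696 = SGD 31,591.77
SGD 31,591.77 ÷ 0.0160195 = INR 1,972,082.01
INR 1,972,082.01 ÷ 0.500779 = JPY 3,938,029
Profit = JPY 3,938,029 − JPY 3,813,000

Profit: JPY 125,029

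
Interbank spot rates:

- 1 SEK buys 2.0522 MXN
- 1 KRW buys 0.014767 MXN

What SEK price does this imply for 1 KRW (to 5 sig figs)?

KRW/SEK = 0.0071957

1 KRW × 0.014767 = 0.014767 MXN
0.014767 MXN ÷ 2.0522 = 0.00719569 SEK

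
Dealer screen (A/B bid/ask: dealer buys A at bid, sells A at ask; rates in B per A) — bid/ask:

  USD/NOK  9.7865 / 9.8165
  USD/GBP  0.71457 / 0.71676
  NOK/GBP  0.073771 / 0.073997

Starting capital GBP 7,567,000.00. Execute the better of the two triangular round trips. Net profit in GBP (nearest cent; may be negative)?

Net profit: GBP 54,896.45

Best loop GBP → USD → NOK → GBP:
GBP 7,567,000.00 ÷ 0.71676 (buy USD at ask) = USD 10,557,229.76
USD 10,557,229.76 × 9.7865 (sell USD at bid) = NOK 103,318,329.01
NOK 103,318,329.01 × 0.073771 (sell NOK at bid) = GBP 7,621,896.45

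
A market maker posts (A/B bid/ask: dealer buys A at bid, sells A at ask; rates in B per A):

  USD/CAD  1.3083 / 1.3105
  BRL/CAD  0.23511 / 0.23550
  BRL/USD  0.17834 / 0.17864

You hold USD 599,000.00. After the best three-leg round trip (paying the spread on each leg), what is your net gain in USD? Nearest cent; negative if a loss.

Best loop USD → BRL → CAD → USD:
USD 599,000.00 ÷ 0.17864 (buy BRL at ask) = BRL 3,353,112.40
BRL 3,353,112.40 × 0.23511 (sell BRL at bid) = CAD 788,350.26
CAD 788,350.26 ÷ 1.3105 (buy USD at ask) = USD 601,564.48

Net profit: USD 2,564.48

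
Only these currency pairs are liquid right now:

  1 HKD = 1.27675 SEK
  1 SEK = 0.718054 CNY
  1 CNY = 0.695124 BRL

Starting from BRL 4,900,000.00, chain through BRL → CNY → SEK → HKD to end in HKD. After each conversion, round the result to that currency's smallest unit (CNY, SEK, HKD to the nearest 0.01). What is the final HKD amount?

HKD 7,689,017.06

BRL 4,900,000.00 ÷ 0.695124 = CNY 7,049,102.03
CNY 7,049,102.03 ÷ 0.718054 = SEK 9,816,952.53
SEK 9,816,952.53 ÷ 1.27675 = HKD 7,689,017.06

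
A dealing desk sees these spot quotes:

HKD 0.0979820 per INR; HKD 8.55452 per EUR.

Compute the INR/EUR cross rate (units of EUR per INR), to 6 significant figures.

1 INR × 0.0979820 = 0.097982 HKD
0.097982 HKD ÷ 8.55452 = 0.0114538 EUR

INR/EUR = 0.0114538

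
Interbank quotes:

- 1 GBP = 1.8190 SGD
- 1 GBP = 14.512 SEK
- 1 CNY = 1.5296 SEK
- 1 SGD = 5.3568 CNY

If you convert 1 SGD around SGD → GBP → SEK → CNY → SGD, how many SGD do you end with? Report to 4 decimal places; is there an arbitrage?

0.9737 (arbitrage exists)

Around SGD → GBP → SEK → CNY → SGD: 1 ÷ 1.8190 × 14.512 ÷ 1.5296 ÷ 5.3568 = 0.973669
Product < 1; profitable direction is SGD → CNY → SEK → GBP → SGD.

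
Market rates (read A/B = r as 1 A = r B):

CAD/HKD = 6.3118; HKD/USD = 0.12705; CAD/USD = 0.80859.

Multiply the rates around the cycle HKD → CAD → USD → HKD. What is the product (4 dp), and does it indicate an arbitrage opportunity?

Around HKD → CAD → USD → HKD: 1 ÷ 6.3118 × 0.80859 ÷ 0.12705 = 1.008325
Product > 1; profitable direction is HKD → CAD → USD → HKD.

1.0083 (arbitrage exists)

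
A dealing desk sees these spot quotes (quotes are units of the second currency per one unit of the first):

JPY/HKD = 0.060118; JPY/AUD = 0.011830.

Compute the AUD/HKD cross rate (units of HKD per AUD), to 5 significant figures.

1 AUD ÷ 0.011830 = 84.5309 JPY
84.5309 JPY × 0.060118 = 5.08183 HKD

AUD/HKD = 5.0818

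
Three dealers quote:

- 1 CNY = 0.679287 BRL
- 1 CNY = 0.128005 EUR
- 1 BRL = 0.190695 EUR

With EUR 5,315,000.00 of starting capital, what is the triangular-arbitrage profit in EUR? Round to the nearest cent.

Profit: EUR 63,596.24

Profitable loop is EUR → CNY → BRL → EUR:
EUR 5,315,000.00 ÷ 0.128005 = CNY 41,521,815.55
CNY 41,521,815.55 × 0.679287 = BRL 28,205,229.52
BRL 28,205,229.52 × 0.190695 = EUR 5,378,596.24
Profit = EUR 5,378,596.24 − EUR 5,315,000.00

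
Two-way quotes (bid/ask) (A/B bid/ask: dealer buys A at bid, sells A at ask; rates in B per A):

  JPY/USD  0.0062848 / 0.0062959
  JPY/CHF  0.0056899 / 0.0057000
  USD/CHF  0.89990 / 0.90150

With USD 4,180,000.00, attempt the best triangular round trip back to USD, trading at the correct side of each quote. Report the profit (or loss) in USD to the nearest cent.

Best loop USD → JPY → CHF → USD:
USD 4,180,000.00 ÷ 0.0062959 (buy JPY at ask) = JPY 663,924,141
JPY 663,924,141 × 0.0056899 (sell JPY at bid) = CHF 3,777,661.97
CHF 3,777,661.97 ÷ 0.90150 (buy USD at ask) = USD 4,190,418.16

Net profit: USD 10,418.16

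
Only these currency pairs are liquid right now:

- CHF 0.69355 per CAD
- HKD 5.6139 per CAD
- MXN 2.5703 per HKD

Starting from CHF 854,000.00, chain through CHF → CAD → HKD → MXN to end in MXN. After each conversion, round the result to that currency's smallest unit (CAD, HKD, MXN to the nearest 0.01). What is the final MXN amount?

MXN 17,767,592.37

CHF 854,000.00 ÷ 0.69355 = CAD 1,231,345.97
CAD 1,231,345.97 × 5.6139 = HKD 6,912,653.14
HKD 6,912,653.14 × 2.5703 = MXN 17,767,592.37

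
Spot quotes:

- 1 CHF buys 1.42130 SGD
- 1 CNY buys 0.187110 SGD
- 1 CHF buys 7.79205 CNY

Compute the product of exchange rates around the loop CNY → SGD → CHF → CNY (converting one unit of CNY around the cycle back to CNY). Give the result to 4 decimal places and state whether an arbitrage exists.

1.0258 (arbitrage exists)

Around CNY → SGD → CHF → CNY: 1 × 0.187110 ÷ 1.42130 × 7.79205 = 1.025801
Product > 1; profitable direction is CNY → SGD → CHF → CNY.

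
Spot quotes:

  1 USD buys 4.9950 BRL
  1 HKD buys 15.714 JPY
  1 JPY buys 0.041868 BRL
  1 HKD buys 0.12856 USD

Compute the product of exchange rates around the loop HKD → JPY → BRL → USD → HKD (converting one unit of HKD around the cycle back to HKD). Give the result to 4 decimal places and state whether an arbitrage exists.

Around HKD → JPY → BRL → USD → HKD: 1 × 15.714 × 0.041868 ÷ 4.9950 ÷ 0.12856 = 1.024537
Product > 1; profitable direction is HKD → JPY → BRL → USD → HKD.

1.0245 (arbitrage exists)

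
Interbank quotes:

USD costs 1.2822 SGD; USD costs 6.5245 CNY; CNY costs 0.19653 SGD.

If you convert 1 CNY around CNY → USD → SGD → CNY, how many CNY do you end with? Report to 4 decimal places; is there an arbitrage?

Around CNY → USD → SGD → CNY: 1 ÷ 6.5245 × 1.2822 ÷ 0.19653 = 0.999953
Product ≈ 1 (deviation 0.005%, within rounding noise).

1.0000 (no arbitrage)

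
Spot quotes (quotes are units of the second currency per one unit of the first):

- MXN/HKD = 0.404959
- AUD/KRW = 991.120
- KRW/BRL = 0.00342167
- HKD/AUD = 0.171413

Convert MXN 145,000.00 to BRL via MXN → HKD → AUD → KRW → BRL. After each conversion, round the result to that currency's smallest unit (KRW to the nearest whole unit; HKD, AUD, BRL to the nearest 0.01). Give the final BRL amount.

BRL 34,134.00

MXN 145,000.00 × 0.404959 = HKD 58,719.06
HKD 58,719.06 × 0.171413 = AUD 10,065.21
AUD 10,065.21 × 991.120 = KRW 9,975,831
KRW 9,975,831 × 0.00342167 = BRL 34,134.00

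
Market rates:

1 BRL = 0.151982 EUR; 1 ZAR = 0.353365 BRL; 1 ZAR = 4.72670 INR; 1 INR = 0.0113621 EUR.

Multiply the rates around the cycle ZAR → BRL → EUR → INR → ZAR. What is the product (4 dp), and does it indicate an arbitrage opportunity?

1.0000 (no arbitrage)

Around ZAR → BRL → EUR → INR → ZAR: 1 × 0.353365 × 0.151982 ÷ 0.0113621 ÷ 4.72670 = 0.999998
Product ≈ 1 (deviation 0.000%, within rounding noise).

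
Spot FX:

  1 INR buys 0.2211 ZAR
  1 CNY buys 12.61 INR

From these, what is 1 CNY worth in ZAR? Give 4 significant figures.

1 CNY × 12.61 = 12.61 INR
12.61 INR × 0.2211 = 2.78807 ZAR

CNY/ZAR = 2.788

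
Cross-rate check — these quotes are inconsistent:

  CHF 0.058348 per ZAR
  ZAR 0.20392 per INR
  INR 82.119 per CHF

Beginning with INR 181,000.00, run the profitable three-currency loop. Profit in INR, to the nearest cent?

Profit: INR 4,246.12

Profitable loop is INR → CHF → ZAR → INR:
INR 181,000.00 ÷ 82.119 = CHF 2,204.12
CHF 2,204.12 ÷ 0.058348 = ZAR 37,775.39
ZAR 37,775.39 ÷ 0.20392 = INR 185,246.12
Profit = INR 185,246.12 − INR 181,000.00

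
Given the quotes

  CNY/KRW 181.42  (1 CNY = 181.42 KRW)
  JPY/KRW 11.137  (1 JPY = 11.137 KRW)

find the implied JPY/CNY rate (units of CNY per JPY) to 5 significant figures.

JPY/CNY = 0.061388

1 JPY × 11.137 = 11.137 KRW
11.137 KRW ÷ 181.42 = 0.0613879 CNY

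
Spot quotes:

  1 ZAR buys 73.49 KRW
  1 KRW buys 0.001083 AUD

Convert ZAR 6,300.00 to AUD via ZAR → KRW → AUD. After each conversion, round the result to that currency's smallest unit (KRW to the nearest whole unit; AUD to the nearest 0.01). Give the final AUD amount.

AUD 501.41

ZAR 6,300.00 × 73.49 = KRW 462,987
KRW 462,987 × 0.001083 = AUD 501.41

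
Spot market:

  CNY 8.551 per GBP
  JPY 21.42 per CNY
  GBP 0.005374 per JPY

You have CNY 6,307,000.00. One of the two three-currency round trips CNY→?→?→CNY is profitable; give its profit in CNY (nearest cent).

Profitable loop is CNY → GBP → JPY → CNY:
CNY 6,307,000.00 ÷ 8.551 = GBP 737,574.55
GBP 737,574.55 ÷ 0.005374 = JPY 137,248,707
JPY 137,248,707 ÷ 21.42 = CNY 6,407,502.67
Profit = CNY 6,407,502.67 − CNY 6,307,000.00

Profit: CNY 100,502.67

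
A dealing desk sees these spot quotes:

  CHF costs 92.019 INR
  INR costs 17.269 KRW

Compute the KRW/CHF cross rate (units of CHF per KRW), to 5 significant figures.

1 KRW ÷ 17.269 = 0.0579072 INR
0.0579072 INR ÷ 92.019 = 0.000629296 CHF

KRW/CHF = 0.00062930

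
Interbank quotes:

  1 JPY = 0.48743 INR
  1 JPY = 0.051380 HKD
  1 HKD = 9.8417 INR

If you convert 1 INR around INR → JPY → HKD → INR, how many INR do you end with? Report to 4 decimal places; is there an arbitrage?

Around INR → JPY → HKD → INR: 1 ÷ 0.48743 × 0.051380 × 9.8417 = 1.037414
Product > 1; profitable direction is INR → JPY → HKD → INR.

1.0374 (arbitrage exists)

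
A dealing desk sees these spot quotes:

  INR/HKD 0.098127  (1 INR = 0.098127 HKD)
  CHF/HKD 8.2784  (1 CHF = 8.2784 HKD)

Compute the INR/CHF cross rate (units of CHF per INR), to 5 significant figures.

1 INR × 0.098127 = 0.098127 HKD
0.098127 HKD ÷ 8.2784 = 0.0118534 CHF

INR/CHF = 0.011853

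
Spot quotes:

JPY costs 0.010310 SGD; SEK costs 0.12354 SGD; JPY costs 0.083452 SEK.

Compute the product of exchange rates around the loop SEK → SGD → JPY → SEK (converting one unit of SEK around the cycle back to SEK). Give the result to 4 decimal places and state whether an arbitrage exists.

Around SEK → SGD → JPY → SEK: 1 × 0.12354 ÷ 0.010310 × 0.083452 = 0.999967
Product ≈ 1 (deviation 0.003%, within rounding noise).

1.0000 (no arbitrage)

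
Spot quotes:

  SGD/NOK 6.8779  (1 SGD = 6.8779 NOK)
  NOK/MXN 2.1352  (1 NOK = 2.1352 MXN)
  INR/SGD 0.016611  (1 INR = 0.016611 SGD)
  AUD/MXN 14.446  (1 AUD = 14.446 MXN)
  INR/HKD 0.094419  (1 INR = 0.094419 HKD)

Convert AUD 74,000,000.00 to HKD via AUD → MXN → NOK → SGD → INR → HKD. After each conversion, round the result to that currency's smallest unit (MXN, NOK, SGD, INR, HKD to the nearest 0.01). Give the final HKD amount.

HKD 413,760,026.01

AUD 74,000,000.00 × 14.446 = MXN 1,069,004,000.00
MXN 1,069,004,000.00 ÷ 2.1352 = NOK 500,657,549.64
NOK 500,657,549.64 ÷ 6.8779 = SGD 72,792,211.23
SGD 72,792,211.23 ÷ 0.016611 = INR 4,382,169,118.66
INR 4,382,169,118.66 × 0.094419 = HKD 413,760,026.01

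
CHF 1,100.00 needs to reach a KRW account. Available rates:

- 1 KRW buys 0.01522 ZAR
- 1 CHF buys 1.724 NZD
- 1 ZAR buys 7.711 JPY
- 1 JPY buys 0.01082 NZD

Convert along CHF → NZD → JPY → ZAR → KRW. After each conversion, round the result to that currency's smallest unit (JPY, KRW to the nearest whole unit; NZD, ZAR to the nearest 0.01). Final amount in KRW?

KRW 1,493,404

CHF 1,100.00 × 1.724 = NZD 1,896.40
NZD 1,896.40 ÷ 0.01082 = JPY 175,268
JPY 175,268 ÷ 7.711 = ZAR 22,729.61
ZAR 22,729.61 ÷ 0.01522 = KRW 1,493,404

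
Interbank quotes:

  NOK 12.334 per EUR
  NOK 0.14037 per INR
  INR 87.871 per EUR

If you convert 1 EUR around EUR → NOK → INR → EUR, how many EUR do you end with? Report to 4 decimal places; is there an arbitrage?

Around EUR → NOK → INR → EUR: 1 × 12.334 ÷ 0.14037 ÷ 87.871 = 0.999963
Product ≈ 1 (deviation 0.004%, within rounding noise).

1.0000 (no arbitrage)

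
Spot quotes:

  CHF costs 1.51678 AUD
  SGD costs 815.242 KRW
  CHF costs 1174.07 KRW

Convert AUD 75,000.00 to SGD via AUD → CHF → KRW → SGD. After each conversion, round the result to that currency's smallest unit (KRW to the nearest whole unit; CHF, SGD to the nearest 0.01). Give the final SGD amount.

AUD 75,000.00 ÷ 1.51678 = CHF 49,446.85
CHF 49,446.85 × 1174.07 = KRW 58,054,063
KRW 58,054,063 ÷ 815.242 = SGD 71,210.83

SGD 71,210.83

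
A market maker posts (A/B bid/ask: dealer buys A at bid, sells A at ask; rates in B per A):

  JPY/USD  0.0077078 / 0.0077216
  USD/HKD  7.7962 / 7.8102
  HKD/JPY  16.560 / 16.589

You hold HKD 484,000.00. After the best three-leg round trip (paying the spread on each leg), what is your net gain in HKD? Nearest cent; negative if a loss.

Net result: HKD -211.32 (no profitable arbitrage after spreads)

Best loop HKD → USD → JPY → HKD:
HKD 484,000.00 ÷ 7.8102 (buy USD at ask) = USD 61,970.24
USD 61,970.24 ÷ 0.0077216 (buy JPY at ask) = JPY 8,025,570
JPY 8,025,570 ÷ 16.589 (buy HKD at ask) = HKD 483,788.68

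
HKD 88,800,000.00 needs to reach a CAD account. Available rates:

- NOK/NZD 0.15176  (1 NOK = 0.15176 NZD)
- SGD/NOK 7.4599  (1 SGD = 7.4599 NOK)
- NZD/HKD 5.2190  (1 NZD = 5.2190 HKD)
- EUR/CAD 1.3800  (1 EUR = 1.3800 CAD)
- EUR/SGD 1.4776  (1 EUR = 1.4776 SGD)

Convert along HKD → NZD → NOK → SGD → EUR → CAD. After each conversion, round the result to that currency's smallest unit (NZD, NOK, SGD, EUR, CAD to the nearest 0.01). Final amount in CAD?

CAD 14,036,458.60

HKD 88,800,000.00 ÷ 5.2190 = NZD 17,014,753.78
NZD 17,014,753.78 ÷ 0.15176 = NOK 112,116,195.18
NOK 112,116,195.18 ÷ 7.4599 = SGD 15,029,182.05
SGD 15,029,182.05 ÷ 1.4776 = EUR 10,171,346.81
EUR 10,171,346.81 × 1.3800 = CAD 14,036,458.60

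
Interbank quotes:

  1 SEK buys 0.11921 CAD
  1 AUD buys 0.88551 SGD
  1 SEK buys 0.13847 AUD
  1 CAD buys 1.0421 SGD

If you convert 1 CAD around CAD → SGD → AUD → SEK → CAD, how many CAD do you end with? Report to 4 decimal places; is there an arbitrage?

Around CAD → SGD → AUD → SEK → CAD: 1 × 1.0421 ÷ 0.88551 ÷ 0.13847 × 0.11921 = 1.013148
Product > 1; profitable direction is CAD → SGD → AUD → SEK → CAD.

1.0131 (arbitrage exists)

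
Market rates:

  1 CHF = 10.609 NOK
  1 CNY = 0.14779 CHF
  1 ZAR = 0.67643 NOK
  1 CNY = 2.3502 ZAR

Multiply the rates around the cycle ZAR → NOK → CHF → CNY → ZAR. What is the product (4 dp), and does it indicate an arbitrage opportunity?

Around ZAR → NOK → CHF → CNY → ZAR: 1 × 0.67643 ÷ 10.609 ÷ 0.14779 × 2.3502 = 1.013930
Product > 1; profitable direction is ZAR → NOK → CHF → CNY → ZAR.

1.0139 (arbitrage exists)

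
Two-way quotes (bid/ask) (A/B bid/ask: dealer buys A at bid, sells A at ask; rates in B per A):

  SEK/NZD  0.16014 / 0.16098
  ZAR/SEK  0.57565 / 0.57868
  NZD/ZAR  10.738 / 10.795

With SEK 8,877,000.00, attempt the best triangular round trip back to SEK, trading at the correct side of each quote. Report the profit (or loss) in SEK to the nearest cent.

Best loop SEK → ZAR → NZD → SEK:
SEK 8,877,000.00 ÷ 0.57868 (buy ZAR at ask) = ZAR 15,340,084.33
ZAR 15,340,084.33 ÷ 10.795 (buy NZD at ask) = NZD 1,421,036.07
NZD 1,421,036.07 ÷ 0.16098 (buy SEK at ask) = SEK 8,827,407.54

Net result: SEK -49,592.46 (no profitable arbitrage after spreads)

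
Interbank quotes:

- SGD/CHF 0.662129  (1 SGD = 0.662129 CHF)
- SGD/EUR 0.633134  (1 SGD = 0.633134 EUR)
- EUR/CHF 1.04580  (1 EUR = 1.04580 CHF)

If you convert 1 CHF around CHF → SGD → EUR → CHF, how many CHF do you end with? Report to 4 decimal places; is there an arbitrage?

Around CHF → SGD → EUR → CHF: 1 ÷ 0.662129 × 0.633134 × 1.04580 = 1.000004
Product ≈ 1 (deviation 0.000%, within rounding noise).

1.0000 (no arbitrage)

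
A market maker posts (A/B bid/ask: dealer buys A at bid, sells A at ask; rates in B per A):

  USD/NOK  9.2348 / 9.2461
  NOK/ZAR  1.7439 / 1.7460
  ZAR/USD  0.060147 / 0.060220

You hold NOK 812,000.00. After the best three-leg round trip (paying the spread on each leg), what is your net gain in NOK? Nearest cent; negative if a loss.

Best loop NOK → USD → ZAR → NOK:
NOK 812,000.00 ÷ 9.2461 (buy USD at ask) = USD 87,820.81
USD 87,820.81 ÷ 0.060220 (buy ZAR at ask) = ZAR 1,458,332.96
ZAR 1,458,332.96 ÷ 1.7460 (buy NOK at ask) = NOK 835,242.25

Net profit: NOK 23,242.25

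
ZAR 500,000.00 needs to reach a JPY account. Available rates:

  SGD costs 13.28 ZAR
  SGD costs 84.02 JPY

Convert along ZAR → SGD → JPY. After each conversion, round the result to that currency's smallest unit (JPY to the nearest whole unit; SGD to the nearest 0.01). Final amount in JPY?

ZAR 500,000.00 ÷ 13.28 = SGD 37,650.60
SGD 37,650.60 × 84.02 = JPY 3,163,403

JPY 3,163,403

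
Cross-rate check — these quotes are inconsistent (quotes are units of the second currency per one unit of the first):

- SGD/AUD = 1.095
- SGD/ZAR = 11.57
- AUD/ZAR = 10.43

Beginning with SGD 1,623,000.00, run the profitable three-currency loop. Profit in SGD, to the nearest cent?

Profitable loop is SGD → ZAR → AUD → SGD:
SGD 1,623,000.00 × 11.57 = ZAR 18,778,110.00
ZAR 18,778,110.00 ÷ 10.43 = AUD 1,800,394.06
AUD 1,800,394.06 ÷ 1.095 = SGD 1,644,195.48
Profit = SGD 1,644,195.48 − SGD 1,623,000.00

Profit: SGD 21,195.48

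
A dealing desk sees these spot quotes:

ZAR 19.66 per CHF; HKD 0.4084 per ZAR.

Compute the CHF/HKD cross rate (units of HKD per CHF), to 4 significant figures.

1 CHF × 19.66 = 19.66 ZAR
19.66 ZAR × 0.4084 = 8.02914 HKD

CHF/HKD = 8.029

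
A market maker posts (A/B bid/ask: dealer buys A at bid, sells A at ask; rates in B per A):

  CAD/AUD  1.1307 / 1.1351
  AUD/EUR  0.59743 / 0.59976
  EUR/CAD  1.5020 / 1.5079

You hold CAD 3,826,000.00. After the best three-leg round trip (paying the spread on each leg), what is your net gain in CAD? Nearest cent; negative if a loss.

Net profit: CAD 55,944.46

Best loop CAD → AUD → EUR → CAD:
CAD 3,826,000.00 × 1.1307 (sell CAD at bid) = AUD 4,326,058.20
AUD 4,326,058.20 × 0.59743 (sell AUD at bid) = EUR 2,584,516.95
EUR 2,584,516.95 × 1.5020 (sell EUR at bid) = CAD 3,881,944.46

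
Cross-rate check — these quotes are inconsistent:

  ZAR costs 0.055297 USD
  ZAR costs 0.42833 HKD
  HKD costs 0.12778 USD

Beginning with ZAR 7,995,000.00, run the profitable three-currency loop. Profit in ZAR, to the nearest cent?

Profitable loop is ZAR → USD → HKD → ZAR:
ZAR 7,995,000.00 × 0.055297 = USD 442,099.52
USD 442,099.52 ÷ 0.12778 = HKD 3,459,849.08
HKD 3,459,849.08 ÷ 0.42833 = ZAR 8,077,531.52
Profit = ZAR 8,077,531.52 − ZAR 7,995,000.00

Profit: ZAR 82,531.52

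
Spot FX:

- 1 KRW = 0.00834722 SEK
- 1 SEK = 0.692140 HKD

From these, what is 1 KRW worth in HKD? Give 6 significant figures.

KRW/HKD = 0.00577744

1 KRW × 0.00834722 = 0.00834722 SEK
0.00834722 SEK × 0.692140 = 0.00577744 HKD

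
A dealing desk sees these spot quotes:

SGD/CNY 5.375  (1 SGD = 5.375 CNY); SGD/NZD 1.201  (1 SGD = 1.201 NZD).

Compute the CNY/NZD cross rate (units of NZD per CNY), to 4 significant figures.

1 CNY ÷ 5.375 = 0.186047 SGD
0.186047 SGD × 1.201 = 0.223442 NZD

CNY/NZD = 0.2234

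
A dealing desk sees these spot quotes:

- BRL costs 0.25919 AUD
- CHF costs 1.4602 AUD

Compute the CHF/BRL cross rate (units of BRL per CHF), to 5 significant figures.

1 CHF × 1.4602 = 1.4602 AUD
1.4602 AUD ÷ 0.25919 = 5.63371 BRL

CHF/BRL = 5.6337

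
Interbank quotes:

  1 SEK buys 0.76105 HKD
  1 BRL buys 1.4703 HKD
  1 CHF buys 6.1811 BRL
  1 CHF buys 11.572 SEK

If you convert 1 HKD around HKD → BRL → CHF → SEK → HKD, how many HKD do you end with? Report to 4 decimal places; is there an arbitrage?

0.9691 (arbitrage exists)

Around HKD → BRL → CHF → SEK → HKD: 1 ÷ 1.4703 ÷ 6.1811 × 11.572 × 0.76105 = 0.969058
Product < 1; profitable direction is HKD → SEK → CHF → BRL → HKD.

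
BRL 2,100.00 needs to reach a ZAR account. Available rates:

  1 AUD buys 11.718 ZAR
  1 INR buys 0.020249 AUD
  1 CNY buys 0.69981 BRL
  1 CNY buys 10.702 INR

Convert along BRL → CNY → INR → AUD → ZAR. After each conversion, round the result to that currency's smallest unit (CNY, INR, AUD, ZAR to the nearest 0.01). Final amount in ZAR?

BRL 2,100.00 ÷ 0.69981 = CNY 3,000.81
CNY 3,000.81 × 10.702 = INR 32,114.67
INR 32,114.67 × 0.020249 = AUD 650.29
AUD 650.29 × 11.718 = ZAR 7,620.10

ZAR 7,620.10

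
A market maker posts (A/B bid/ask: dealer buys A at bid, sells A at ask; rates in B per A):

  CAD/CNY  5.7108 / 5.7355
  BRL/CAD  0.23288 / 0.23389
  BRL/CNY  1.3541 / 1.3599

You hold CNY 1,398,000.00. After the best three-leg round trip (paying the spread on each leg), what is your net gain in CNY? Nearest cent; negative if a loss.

Net profit: CNY 13,155.82

Best loop CNY → CAD → BRL → CNY:
CNY 1,398,000.00 ÷ 5.7355 (buy CAD at ask) = CAD 243,745.10
CAD 243,745.10 ÷ 0.23389 (buy BRL at ask) = BRL 1,042,135.60
BRL 1,042,135.60 × 1.3541 (sell BRL at bid) = CNY 1,411,155.82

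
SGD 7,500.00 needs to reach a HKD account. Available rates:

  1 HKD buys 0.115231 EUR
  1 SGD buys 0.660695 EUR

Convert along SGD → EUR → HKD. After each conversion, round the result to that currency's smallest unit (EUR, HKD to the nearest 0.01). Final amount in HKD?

HKD 43,002.40

SGD 7,500.00 × 0.660695 = EUR 4,955.21
EUR 4,955.21 ÷ 0.115231 = HKD 43,002.40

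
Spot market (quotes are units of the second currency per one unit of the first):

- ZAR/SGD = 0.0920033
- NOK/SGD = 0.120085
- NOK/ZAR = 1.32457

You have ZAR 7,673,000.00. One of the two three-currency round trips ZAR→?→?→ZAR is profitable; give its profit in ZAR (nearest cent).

Profit: ZAR 113,723.53

Profitable loop is ZAR → SGD → NOK → ZAR:
ZAR 7,673,000.00 × 0.0920033 = SGD 705,941.32
SGD 705,941.32 ÷ 0.120085 = NOK 5,878,680.28
NOK 5,878,680.28 × 1.32457 = ZAR 7,786,723.53
Profit = ZAR 7,786,723.53 − ZAR 7,673,000.00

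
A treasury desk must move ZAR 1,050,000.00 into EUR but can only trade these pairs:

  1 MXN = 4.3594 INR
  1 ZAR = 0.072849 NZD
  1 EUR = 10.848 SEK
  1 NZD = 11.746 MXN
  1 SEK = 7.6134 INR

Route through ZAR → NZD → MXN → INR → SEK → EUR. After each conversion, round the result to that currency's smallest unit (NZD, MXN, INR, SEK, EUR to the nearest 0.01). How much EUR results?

EUR 47,424.34

ZAR 1,050,000.00 × 0.072849 = NZD 76,491.45
NZD 76,491.45 × 11.746 = MXN 898,468.57
MXN 898,468.57 × 4.3594 = INR 3,916,783.88
INR 3,916,783.88 ÷ 7.6134 = SEK 514,459.23
SEK 514,459.23 ÷ 10.848 = EUR 47,424.34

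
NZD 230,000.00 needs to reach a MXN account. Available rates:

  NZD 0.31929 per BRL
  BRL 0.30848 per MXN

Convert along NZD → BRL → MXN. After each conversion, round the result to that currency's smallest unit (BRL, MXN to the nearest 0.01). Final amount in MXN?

NZD 230,000.00 ÷ 0.31929 = BRL 720,348.27
BRL 720,348.27 ÷ 0.30848 = MXN 2,335,153.88

MXN 2,335,153.88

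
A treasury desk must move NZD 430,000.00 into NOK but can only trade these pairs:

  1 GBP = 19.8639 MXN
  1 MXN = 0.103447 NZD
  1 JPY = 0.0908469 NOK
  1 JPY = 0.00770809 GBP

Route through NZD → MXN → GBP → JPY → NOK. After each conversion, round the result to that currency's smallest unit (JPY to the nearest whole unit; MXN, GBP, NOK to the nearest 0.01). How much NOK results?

NZD 430,000.00 ÷ 0.103447 = MXN 4,156,717.93
MXN 4,156,717.93 ÷ 19.8639 = GBP 209,259.91
GBP 209,259.91 ÷ 0.00770809 = JPY 27,148,089
JPY 27,148,089 × 0.0908469 = NOK 2,466,319.73

NOK 2,466,319.73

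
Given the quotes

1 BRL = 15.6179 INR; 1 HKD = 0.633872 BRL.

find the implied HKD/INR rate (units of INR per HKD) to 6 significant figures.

HKD/INR = 9.89975

1 HKD × 0.633872 = 0.633872 BRL
0.633872 BRL × 15.6179 = 9.89975 INR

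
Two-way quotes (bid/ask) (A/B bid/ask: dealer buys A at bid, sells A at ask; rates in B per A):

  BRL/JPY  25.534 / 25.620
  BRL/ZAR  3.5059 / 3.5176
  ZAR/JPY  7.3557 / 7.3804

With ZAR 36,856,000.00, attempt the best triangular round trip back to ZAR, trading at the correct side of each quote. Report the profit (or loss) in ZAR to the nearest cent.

Net profit: ZAR 242,180.21

Best loop ZAR → JPY → BRL → ZAR:
ZAR 36,856,000.00 × 7.3557 (sell ZAR at bid) = JPY 271,101,679
JPY 271,101,679 ÷ 25.620 (buy BRL at ask) = BRL 10,581,642.44
BRL 10,581,642.44 × 3.5059 (sell BRL at bid) = ZAR 37,098,180.21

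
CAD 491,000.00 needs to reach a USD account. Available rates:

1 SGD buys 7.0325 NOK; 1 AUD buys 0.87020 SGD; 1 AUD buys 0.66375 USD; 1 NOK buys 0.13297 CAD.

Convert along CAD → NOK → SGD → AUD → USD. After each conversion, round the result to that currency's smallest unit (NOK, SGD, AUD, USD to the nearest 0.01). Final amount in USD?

CAD 491,000.00 ÷ 0.13297 = NOK 3,692,562.23
NOK 3,692,562.23 ÷ 7.0325 = SGD 525,071.06
SGD 525,071.06 ÷ 0.87020 = AUD 603,391.24
AUD 603,391.24 × 0.66375 = USD 400,500.94

USD 400,500.94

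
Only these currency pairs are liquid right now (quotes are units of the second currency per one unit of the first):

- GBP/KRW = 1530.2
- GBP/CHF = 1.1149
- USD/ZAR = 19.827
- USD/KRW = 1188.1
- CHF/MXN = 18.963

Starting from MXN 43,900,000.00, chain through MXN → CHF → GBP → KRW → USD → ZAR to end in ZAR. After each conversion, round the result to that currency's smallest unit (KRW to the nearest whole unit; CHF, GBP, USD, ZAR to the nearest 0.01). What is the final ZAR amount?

MXN 43,900,000.00 ÷ 18.963 = CHF 2,315,034.54
CHF 2,315,034.54 ÷ 1.1149 = GBP 2,076,450.39
GBP 2,076,450.39 × 1530.2 = KRW 3,177,384,387
KRW 3,177,384,387 ÷ 1188.1 = USD 2,674,340.87
USD 2,674,340.87 × 19.827 = ZAR 53,024,156.43

ZAR 53,024,156.43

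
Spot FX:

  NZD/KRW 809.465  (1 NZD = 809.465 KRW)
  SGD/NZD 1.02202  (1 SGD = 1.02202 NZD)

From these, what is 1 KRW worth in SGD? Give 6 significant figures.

KRW/SGD = 0.00120877

1 KRW ÷ 809.465 = 0.00123538 NZD
0.00123538 NZD ÷ 1.02202 = 0.00120877 SGD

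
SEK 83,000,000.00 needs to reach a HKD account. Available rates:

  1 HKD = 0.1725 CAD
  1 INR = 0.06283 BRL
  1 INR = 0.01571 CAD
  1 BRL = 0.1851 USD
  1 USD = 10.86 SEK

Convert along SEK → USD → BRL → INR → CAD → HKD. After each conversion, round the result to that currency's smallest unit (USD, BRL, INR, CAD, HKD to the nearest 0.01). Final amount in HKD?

HKD 59,849,685.74

SEK 83,000,000.00 ÷ 10.86 = USD 7,642,725.60
USD 7,642,725.60 ÷ 0.1851 = BRL 41,289,711.51
BRL 41,289,711.51 ÷ 0.06283 = INR 657,165,550.06
INR 657,165,550.06 × 0.01571 = CAD 10,324,070.79
CAD 10,324,070.79 ÷ 0.1725 = HKD 59,849,685.74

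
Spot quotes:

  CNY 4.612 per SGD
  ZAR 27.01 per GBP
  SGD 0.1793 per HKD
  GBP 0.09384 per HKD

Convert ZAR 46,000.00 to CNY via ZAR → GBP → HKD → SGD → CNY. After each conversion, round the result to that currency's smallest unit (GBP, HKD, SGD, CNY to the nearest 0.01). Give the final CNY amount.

CNY 15,007.68

ZAR 46,000.00 ÷ 27.01 = GBP 1,703.07
GBP 1,703.07 ÷ 0.09384 = HKD 18,148.66
HKD 18,148.66 × 0.1793 = SGD 3,254.05
SGD 3,254.05 × 4.612 = CNY 15,007.68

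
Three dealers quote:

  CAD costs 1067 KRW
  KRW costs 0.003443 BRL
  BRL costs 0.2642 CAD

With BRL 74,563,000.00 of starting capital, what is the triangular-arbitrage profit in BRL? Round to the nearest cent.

Profit: BRL 2,259,620.60

Profitable loop is BRL → KRW → CAD → BRL:
BRL 74,563,000.00 ÷ 0.003443 = KRW 21,656,404,299
KRW 21,656,404,299 ÷ 1067 = CAD 20,296,536.36
CAD 20,296,536.36 ÷ 0.2642 = BRL 76,822,620.60
Profit = BRL 76,822,620.60 − BRL 74,563,000.00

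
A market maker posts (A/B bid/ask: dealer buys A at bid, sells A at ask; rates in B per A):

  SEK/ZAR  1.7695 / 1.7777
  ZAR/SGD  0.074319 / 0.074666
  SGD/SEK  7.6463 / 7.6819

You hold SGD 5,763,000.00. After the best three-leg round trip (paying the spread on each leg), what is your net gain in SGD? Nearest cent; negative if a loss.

Best loop SGD → SEK → ZAR → SGD:
SGD 5,763,000.00 × 7.6463 (sell SGD at bid) = SEK 44,065,626.90
SEK 44,065,626.90 × 1.7695 (sell SEK at bid) = ZAR 77,974,126.80
ZAR 77,974,126.80 × 0.074319 (sell ZAR at bid) = SGD 5,794,959.13

Net profit: SGD 31,959.13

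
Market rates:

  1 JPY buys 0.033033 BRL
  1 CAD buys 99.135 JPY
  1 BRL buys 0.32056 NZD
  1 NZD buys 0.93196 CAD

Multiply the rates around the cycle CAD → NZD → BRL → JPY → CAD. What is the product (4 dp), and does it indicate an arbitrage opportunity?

Around CAD → NZD → BRL → JPY → CAD: 1 ÷ 0.93196 ÷ 0.32056 ÷ 0.033033 ÷ 99.135 = 1.022159
Product > 1; profitable direction is CAD → NZD → BRL → JPY → CAD.

1.0222 (arbitrage exists)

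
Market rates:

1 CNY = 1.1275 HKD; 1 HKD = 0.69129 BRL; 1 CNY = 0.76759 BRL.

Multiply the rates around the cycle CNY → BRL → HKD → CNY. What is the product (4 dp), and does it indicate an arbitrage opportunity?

0.9848 (arbitrage exists)

Around CNY → BRL → HKD → CNY: 1 × 0.76759 ÷ 0.69129 ÷ 1.1275 = 0.984810
Product < 1; profitable direction is CNY → HKD → BRL → CNY.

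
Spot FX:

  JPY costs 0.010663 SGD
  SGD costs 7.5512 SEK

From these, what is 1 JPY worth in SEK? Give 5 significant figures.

1 JPY × 0.010663 = 0.010663 SGD
0.010663 SGD × 7.5512 = 0.0805184 SEK

JPY/SEK = 0.080518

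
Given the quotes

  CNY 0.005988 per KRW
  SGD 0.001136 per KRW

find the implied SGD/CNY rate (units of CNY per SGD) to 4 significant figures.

1 SGD ÷ 0.001136 = 880.282 KRW
880.282 KRW × 0.005988 = 5.27113 CNY

SGD/CNY = 5.271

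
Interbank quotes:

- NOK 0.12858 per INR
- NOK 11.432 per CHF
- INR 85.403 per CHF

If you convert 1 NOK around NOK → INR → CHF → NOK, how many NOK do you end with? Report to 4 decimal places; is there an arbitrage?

1.0411 (arbitrage exists)

Around NOK → INR → CHF → NOK: 1 ÷ 0.12858 ÷ 85.403 × 11.432 = 1.041060
Product > 1; profitable direction is NOK → INR → CHF → NOK.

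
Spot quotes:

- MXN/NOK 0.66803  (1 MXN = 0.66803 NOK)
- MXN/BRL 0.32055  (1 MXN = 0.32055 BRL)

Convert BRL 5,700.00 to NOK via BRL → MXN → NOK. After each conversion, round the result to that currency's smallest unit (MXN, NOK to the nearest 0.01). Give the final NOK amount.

NOK 11,878.87

BRL 5,700.00 ÷ 0.32055 = MXN 17,781.94
MXN 17,781.94 × 0.66803 = NOK 11,878.87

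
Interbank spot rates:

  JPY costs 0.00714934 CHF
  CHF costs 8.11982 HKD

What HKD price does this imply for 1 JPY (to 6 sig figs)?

JPY/HKD = 0.0580514

1 JPY × 0.00714934 = 0.00714934 CHF
0.00714934 CHF × 8.11982 = 0.0580514 HKD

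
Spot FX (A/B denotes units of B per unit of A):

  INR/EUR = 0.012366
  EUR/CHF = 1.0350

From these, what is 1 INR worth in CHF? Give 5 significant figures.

1 INR × 0.012366 = 0.012366 EUR
0.012366 EUR × 1.0350 = 0.0127988 CHF

INR/CHF = 0.012799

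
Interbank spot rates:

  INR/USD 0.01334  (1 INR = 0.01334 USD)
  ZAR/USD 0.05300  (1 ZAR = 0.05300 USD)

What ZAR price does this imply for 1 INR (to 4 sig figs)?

INR/ZAR = 0.2517

1 INR × 0.01334 = 0.01334 USD
0.01334 USD ÷ 0.05300 = 0.251698 ZAR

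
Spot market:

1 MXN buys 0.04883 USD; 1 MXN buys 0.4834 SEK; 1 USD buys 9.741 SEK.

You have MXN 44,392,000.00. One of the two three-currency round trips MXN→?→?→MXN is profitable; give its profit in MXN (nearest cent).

Profit: MXN 723,013.35

Profitable loop is MXN → SEK → USD → MXN:
MXN 44,392,000.00 × 0.4834 = SEK 21,459,092.80
SEK 21,459,092.80 ÷ 9.741 = USD 2,202,966.10
USD 2,202,966.10 ÷ 0.04883 = MXN 45,115,013.35
Profit = MXN 45,115,013.35 − MXN 44,392,000.00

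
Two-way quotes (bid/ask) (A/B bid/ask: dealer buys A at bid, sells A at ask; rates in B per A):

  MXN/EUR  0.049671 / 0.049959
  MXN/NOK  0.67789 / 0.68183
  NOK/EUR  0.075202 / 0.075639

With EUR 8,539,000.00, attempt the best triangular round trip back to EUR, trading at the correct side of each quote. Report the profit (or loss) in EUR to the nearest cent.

Net profit: EUR 174,284.51

Best loop EUR → MXN → NOK → EUR:
EUR 8,539,000.00 ÷ 0.049959 (buy MXN at ask) = MXN 170,920,154.53
MXN 170,920,154.53 × 0.67789 (sell MXN at bid) = NOK 115,865,063.55
NOK 115,865,063.55 × 0.075202 (sell NOK at bid) = EUR 8,713,284.51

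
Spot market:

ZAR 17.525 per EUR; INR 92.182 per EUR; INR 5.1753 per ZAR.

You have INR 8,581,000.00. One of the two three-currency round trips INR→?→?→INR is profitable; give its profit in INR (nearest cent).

Profit: INR 140,485.68

Profitable loop is INR → ZAR → EUR → INR:
INR 8,581,000.00 ÷ 5.1753 = ZAR 1,658,068.13
ZAR 1,658,068.13 ÷ 17.525 = EUR 94,611.59
EUR 94,611.59 × 92.182 = INR 8,721,485.68
Profit = INR 8,721,485.68 − INR 8,581,000.00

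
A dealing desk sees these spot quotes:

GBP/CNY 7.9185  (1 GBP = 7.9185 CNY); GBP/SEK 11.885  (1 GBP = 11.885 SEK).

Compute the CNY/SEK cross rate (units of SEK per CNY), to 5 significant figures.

1 CNY ÷ 7.9185 = 0.126287 GBP
0.126287 GBP × 11.885 = 1.50092 SEK

CNY/SEK = 1.5009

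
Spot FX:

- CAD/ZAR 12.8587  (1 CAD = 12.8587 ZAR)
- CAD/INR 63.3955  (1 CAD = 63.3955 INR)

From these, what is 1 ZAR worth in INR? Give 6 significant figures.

ZAR/INR = 4.93016

1 ZAR ÷ 12.8587 = 0.0777684 CAD
0.0777684 CAD × 63.3955 = 4.93016 INR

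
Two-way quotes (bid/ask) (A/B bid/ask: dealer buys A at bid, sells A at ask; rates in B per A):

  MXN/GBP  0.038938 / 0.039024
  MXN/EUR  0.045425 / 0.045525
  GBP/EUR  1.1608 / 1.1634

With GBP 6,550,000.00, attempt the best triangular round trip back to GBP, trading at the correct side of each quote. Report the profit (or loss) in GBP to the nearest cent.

Net profit: GBP 3,531.53

Best loop GBP → MXN → EUR → GBP:
GBP 6,550,000.00 ÷ 0.039024 (buy MXN at ask) = MXN 167,845,428.45
MXN 167,845,428.45 × 0.045425 (sell MXN at bid) = EUR 7,624,378.59
EUR 7,624,378.59 ÷ 1.1634 (buy GBP at ask) = GBP 6,553,531.53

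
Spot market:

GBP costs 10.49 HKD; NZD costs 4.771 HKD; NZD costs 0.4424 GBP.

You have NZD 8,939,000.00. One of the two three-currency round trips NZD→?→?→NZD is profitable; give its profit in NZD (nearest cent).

Profitable loop is NZD → HKD → GBP → NZD:
NZD 8,939,000.00 × 4.771 = HKD 42,647,969.00
HKD 42,647,969.00 ÷ 10.49 = GBP 4,065,583.32
GBP 4,065,583.32 ÷ 0.4424 = NZD 9,189,835.71
Profit = NZD 9,189,835.71 − NZD 8,939,000.00

Profit: NZD 250,835.71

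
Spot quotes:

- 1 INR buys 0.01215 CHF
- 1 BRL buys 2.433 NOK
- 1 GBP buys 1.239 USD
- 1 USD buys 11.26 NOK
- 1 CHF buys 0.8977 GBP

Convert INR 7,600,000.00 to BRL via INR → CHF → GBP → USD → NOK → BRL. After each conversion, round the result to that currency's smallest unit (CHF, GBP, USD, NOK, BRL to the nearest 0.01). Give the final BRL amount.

INR 7,600,000.00 × 0.01215 = CHF 92,340.00
CHF 92,340.00 × 0.8977 = GBP 82,893.62
GBP 82,893.62 × 1.239 = USD 102,705.20
USD 102,705.20 × 11.26 = NOK 1,156,460.55
NOK 1,156,460.55 ÷ 2.433 = BRL 475,322.87

BRL 475,322.87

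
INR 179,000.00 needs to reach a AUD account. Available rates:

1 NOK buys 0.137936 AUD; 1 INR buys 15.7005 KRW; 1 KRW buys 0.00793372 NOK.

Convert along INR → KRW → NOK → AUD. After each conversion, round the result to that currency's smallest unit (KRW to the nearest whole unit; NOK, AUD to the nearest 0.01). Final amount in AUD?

AUD 3,075.54

INR 179,000.00 × 15.7005 = KRW 2,810,390
KRW 2,810,390 × 0.00793372 = NOK 22,296.85
NOK 22,296.85 × 0.137936 = AUD 3,075.54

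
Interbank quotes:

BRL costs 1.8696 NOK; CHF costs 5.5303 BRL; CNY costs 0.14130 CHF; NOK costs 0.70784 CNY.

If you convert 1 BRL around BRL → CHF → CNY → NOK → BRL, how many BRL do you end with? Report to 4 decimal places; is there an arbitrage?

0.9670 (arbitrage exists)

Around BRL → CHF → CNY → NOK → BRL: 1 ÷ 5.5303 ÷ 0.14130 ÷ 0.70784 ÷ 1.8696 = 0.966997
Product < 1; profitable direction is BRL → NOK → CNY → CHF → BRL.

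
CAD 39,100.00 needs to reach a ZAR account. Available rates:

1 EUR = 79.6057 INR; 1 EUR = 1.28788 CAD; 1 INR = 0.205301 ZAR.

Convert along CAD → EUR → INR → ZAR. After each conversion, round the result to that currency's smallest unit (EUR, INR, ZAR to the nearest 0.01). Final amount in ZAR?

CAD 39,100.00 ÷ 1.28788 = EUR 30,359.97
EUR 30,359.97 × 79.6057 = INR 2,416,826.66
INR 2,416,826.66 × 0.205301 = ZAR 496,176.93

ZAR 496,176.93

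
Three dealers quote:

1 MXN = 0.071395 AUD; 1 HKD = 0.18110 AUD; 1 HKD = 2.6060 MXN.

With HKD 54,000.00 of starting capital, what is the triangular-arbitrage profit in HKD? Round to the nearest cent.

Profitable loop is HKD → MXN → AUD → HKD:
HKD 54,000.00 × 2.6060 = MXN 140,724.00
MXN 140,724.00 × 0.071395 = AUD 10,046.99
AUD 10,046.99 ÷ 0.18110 = HKD 55,477.58
Profit = HKD 55,477.58 − HKD 54,000.00

Profit: HKD 1,477.58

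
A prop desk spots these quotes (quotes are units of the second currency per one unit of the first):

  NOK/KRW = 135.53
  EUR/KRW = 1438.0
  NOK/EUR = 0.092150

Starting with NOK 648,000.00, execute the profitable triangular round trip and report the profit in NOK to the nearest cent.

Profitable loop is NOK → KRW → EUR → NOK:
NOK 648,000.00 × 135.53 = KRW 87,823,440
KRW 87,823,440 ÷ 1438.0 = EUR 61,073.32
EUR 61,073.32 ÷ 0.092150 = NOK 662,759.89
Profit = NOK 662,759.89 − NOK 648,000.00

Profit: NOK 14,759.89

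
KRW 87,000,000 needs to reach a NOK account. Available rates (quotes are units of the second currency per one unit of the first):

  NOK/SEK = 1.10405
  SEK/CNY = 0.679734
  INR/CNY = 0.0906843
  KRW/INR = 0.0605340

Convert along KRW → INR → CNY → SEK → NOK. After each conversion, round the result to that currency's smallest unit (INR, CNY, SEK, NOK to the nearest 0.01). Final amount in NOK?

KRW 87,000,000 × 0.0605340 = INR 5,266,458.00
INR 5,266,458.00 × 0.0906843 = CNY 477,585.06
CNY 477,585.06 ÷ 0.679734 = SEK 702,605.81
SEK 702,605.81 ÷ 1.10405 = NOK 636,389.48

NOK 636,389.48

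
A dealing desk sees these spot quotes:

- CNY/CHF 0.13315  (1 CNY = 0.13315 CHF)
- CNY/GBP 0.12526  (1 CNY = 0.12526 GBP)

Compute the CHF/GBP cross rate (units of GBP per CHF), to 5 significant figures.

1 CHF ÷ 0.13315 = 7.51033 CNY
7.51033 CNY × 0.12526 = 0.940744 GBP

CHF/GBP = 0.94074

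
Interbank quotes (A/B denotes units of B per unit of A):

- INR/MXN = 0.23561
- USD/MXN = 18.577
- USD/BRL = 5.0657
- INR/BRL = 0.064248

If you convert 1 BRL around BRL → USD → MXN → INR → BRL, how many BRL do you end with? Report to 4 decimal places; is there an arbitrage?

1.0000 (no arbitrage)

Around BRL → USD → MXN → INR → BRL: 1 ÷ 5.0657 × 18.577 ÷ 0.23561 × 0.064248 = 1.000005
Product ≈ 1 (deviation 0.000%, within rounding noise).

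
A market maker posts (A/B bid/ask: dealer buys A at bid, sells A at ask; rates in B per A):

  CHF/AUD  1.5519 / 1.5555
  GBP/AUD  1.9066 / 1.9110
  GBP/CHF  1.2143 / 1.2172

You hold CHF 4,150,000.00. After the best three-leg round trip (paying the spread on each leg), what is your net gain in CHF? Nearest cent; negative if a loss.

Net profit: CHF 29,032.28

Best loop CHF → GBP → AUD → CHF:
CHF 4,150,000.00 ÷ 1.2172 (buy GBP at ask) = GBP 3,409,464.34
GBP 3,409,464.34 × 1.9066 (sell GBP at bid) = AUD 6,500,484.72
AUD 6,500,484.72 ÷ 1.5555 (buy CHF at ask) = CHF 4,179,032.28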